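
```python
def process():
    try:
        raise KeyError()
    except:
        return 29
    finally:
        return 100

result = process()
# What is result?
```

Step-by-step execution trace:
1. `process()` enters try: `raise KeyError()` raises KeyError.
2. bare `except` matches → `return 29` sets pending return value 29.
3. Before returning, `finally: return 100` runs and overrides the pending return.
4. process() returns 100 → result = 100.
Result: 100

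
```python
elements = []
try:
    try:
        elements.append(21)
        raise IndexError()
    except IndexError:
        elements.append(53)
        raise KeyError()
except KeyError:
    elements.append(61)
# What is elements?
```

Step-by-step execution trace:
1. Inner try: `elements.append(21)` → elements = [21].
2. `raise IndexError()` raises IndexError.
3. Inner `except IndexError` matches → `elements.append(53)` → elements = [21, 53].
4. `raise KeyError()` raises KeyError; propagates to outer try.
5. Outer `except KeyError` matches → `elements.append(61)` → elements = [21, 53, 61].
Result: [21, 53, 61]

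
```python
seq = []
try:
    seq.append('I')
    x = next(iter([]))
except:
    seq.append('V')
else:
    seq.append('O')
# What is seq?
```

Step-by-step execution trace:
1. try: `seq.append('I')` → seq = ['I'].
2. `x = next(iter([]))` raises StopIteration.
3. bare `except` matches → `seq.append('V')` → seq = ['I', 'V'].
4. `else` is skipped (an exception was raised).
Result: ['I', 'V']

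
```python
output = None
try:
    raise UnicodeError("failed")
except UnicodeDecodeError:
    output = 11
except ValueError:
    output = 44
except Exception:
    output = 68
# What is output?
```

Step-by-step execution trace:
1. `raise UnicodeError(...)` raises UnicodeError.
2. `except UnicodeDecodeError` does not match (UnicodeError is not a subclass of UnicodeDecodeError); skipped.
3. `except ValueError` matches (UnicodeError is a subclass of ValueError) → output = 44.
4. `except Exception` is not reached.
Result: 44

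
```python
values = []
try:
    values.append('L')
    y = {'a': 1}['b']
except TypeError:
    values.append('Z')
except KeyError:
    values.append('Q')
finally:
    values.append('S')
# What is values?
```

Step-by-step execution trace:
1. try: `values.append('L')` → values = ['L'].
2. `y = {'a': 1}['b']` raises KeyError.
3. `except TypeError` does not match KeyError; skipped.
4. `except KeyError` matches → `values.append('Q')` → values = ['L', 'Q'].
5. finally always runs: `values.append('S')` → values = ['L', 'Q', 'S'].
Result: ['L', 'Q', 'S']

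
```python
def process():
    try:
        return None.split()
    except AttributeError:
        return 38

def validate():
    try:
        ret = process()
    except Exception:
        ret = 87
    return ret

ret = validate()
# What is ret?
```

Step-by-step execution trace:
1. `validate()` calls `process()`.
2. In process: `None.split()` raises AttributeError; `except AttributeError` catches it → returns 38.
3. In validate: `ret = process()` → ret = 38. No exception reaches validate.
4. `except Exception` is skipped; validate returns 38.
5. ret = 38.
Result: 38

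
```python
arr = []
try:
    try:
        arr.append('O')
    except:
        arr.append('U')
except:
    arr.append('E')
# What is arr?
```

Step-by-step execution trace:
1. Inner try: `arr.append('O')` → arr = ['O']. No exception raised.
2. Inner `except` is skipped.
3. Inner try completes normally; outer `except` is skipped.
Result: ['O']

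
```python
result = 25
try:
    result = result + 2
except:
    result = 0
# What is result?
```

Step-by-step execution trace:
1. result starts at 25.
2. try: `result = result + 2` → result = 27. No exception raised.
3. `except` is skipped.
Result: 27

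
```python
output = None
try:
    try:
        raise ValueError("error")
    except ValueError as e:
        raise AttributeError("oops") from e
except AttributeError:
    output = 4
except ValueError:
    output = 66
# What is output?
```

Step-by-step execution trace:
1. Inner try raises ValueError; inner `except ValueError as e` catches it.
2. `raise AttributeError(...) from e` raises AttributeError (ValueError is attached as __cause__, but only AttributeError is active).
3. Outer `except AttributeError` matches → output = 4.
4. `except ValueError` is not reached.
Result: 4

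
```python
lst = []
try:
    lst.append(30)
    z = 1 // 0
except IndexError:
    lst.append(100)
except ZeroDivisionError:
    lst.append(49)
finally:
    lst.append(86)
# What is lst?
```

Step-by-step execution trace:
1. try: `lst.append(30)` → lst = [30].
2. `z = 1 // 0` raises ZeroDivisionError.
3. `except IndexError` does not match ZeroDivisionError; skipped.
4. `except ZeroDivisionError` matches → `lst.append(49)` → lst = [30, 49].
5. finally always runs: `lst.append(86)` → lst = [30, 49, 86].
Result: [30, 49, 86]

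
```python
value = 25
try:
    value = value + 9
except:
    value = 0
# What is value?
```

Step-by-step execution trace:
1. value starts at 25.
2. try: `value = value + 9` → value = 34. No exception raised.
3. `except` is skipped.
Result: 34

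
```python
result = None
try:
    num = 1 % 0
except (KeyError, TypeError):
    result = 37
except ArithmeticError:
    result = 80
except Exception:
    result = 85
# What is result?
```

Step-by-step execution trace:
1. `num = 1 % 0` raises ZeroDivisionError.
2. `except (KeyError, TypeError)` does not match ZeroDivisionError; skipped.
3. `except ArithmeticError` matches (ZeroDivisionError is a subclass of ArithmeticError) → result = 80.
4. `except Exception` is not reached.
Result: 80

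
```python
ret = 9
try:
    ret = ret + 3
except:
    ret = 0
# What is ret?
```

Step-by-step execution trace:
1. ret starts at 9.
2. try: `ret = ret + 3` → ret = 12. No exception raised.
3. `except` is skipped.
Result: 12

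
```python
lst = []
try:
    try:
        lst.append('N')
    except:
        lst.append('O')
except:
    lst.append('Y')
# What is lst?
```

Step-by-step execution trace:
1. Inner try: `lst.append('N')` → lst = ['N']. No exception raised.
2. Inner `except` is skipped.
3. Inner try completes normally; outer `except` is skipped.
Result: ['N']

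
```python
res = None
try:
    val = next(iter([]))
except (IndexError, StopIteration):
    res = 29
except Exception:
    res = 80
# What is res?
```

Step-by-step execution trace:
1. `val = next(iter([]))` raises StopIteration.
2. `except (IndexError, StopIteration)` matches (StopIteration is in the tuple) → res = 29.
3. `except Exception` is not reached.
Result: 29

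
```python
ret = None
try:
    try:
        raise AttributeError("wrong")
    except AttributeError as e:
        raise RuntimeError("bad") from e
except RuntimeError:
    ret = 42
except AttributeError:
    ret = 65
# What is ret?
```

Step-by-step execution trace:
1. Inner try raises AttributeError; inner `except AttributeError as e` catches it.
2. `raise RuntimeError(...) from e` raises RuntimeError (AttributeError is attached as __cause__, but only RuntimeError is active).
3. Outer `except RuntimeError` matches → ret = 42.
4. `except AttributeError` is not reached.
Result: 42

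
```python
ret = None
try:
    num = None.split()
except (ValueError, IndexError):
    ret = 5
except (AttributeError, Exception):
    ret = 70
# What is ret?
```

Step-by-step execution trace:
1. `num = None.split()` raises AttributeError.
2. `except (ValueError, IndexError)` does not match AttributeError; skipped.
3. `except (AttributeError, Exception)` matches (AttributeError is in the tuple) → ret = 70.
Result: 70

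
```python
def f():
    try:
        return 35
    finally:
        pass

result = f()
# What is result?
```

Step-by-step execution trace:
1. `f()` enters try: `return 35` sets pending return value 35.
2. Before returning, `finally: pass` runs (no effect).
3. f() returns 35 → result = 35.
Result: 35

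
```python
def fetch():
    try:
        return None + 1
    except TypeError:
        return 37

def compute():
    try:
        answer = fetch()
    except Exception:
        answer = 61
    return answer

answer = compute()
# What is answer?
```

Step-by-step execution trace:
1. `compute()` calls `fetch()`.
2. In fetch: `None + 1` raises TypeError; `except TypeError` catches it → returns 37.
3. In compute: `answer = fetch()` → answer = 37. No exception reaches compute.
4. `except Exception` is skipped; compute returns 37.
5. answer = 37.
Result: 37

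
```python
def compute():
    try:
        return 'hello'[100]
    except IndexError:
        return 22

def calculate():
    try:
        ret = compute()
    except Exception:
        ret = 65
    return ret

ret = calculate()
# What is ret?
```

Step-by-step execution trace:
1. `calculate()` calls `compute()`.
2. In compute: `'hello'[100]` raises IndexError; `except IndexError` catches it → returns 22.
3. In calculate: `ret = compute()` → ret = 22. No exception reaches calculate.
4. `except Exception` is skipped; calculate returns 22.
5. ret = 22.
Result: 22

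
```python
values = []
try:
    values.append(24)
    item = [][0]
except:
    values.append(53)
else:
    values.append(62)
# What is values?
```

Step-by-step execution trace:
1. try: `values.append(24)` → values = [24].
2. `item = [][0]` raises IndexError.
3. bare `except` matches → `values.append(53)` → values = [24, 53].
4. `else` is skipped (an exception was raised).
Result: [24, 53]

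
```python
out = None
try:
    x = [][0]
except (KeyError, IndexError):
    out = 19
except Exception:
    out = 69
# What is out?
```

Step-by-step execution trace:
1. `x = [][0]` raises IndexError.
2. `except (KeyError, IndexError)` matches (IndexError is in the tuple) → out = 19.
3. `except Exception` is not reached.
Result: 19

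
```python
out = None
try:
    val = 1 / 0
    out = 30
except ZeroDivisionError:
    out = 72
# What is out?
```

Step-by-step execution trace:
1. `val = 1 / 0` raises ZeroDivisionError.
2. `out = 30` is not reached.
3. `except ZeroDivisionError` matches → out = 72.
Result: 72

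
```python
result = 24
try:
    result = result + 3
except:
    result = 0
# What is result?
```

Step-by-step execution trace:
1. result starts at 24.
2. try: `result = result + 3` → result = 27. No exception raised.
3. `except` is skipped.
Result: 27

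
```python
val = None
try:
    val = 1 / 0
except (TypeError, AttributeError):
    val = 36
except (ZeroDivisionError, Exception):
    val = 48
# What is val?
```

Step-by-step execution trace:
1. `val = 1 / 0` raises ZeroDivisionError.
2. `except (TypeError, AttributeError)` does not match ZeroDivisionError; skipped.
3. `except (ZeroDivisionError, Exception)` matches (ZeroDivisionError is in the tuple) → val = 48.
Result: 48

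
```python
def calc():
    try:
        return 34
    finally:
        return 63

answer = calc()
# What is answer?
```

Step-by-step execution trace:
1. `calc()` enters try: `return 34` sets pending return value 34.
2. Before returning, `finally: return 63` runs and overrides the pending return.
3. calc() returns 63 → answer = 63.
Result: 63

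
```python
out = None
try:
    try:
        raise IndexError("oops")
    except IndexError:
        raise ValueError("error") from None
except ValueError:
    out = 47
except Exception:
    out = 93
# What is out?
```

Step-by-step execution trace:
1. Inner try raises IndexError; inner `except IndexError` catches it.
2. `raise ValueError(...) from None` raises ValueError (from None suppresses __context__, but the active exception is still ValueError).
3. Outer `except ValueError` matches → out = 47.
4. `except Exception` is not reached.
Result: 47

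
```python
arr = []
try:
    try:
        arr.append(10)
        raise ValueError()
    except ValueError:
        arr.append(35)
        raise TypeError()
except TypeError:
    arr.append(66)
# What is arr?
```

Step-by-step execution trace:
1. Inner try: `arr.append(10)` → arr = [10].
2. `raise ValueError()` raises ValueError.
3. Inner `except ValueError` matches → `arr.append(35)` → arr = [10, 35].
4. `raise TypeError()` raises TypeError; propagates to outer try.
5. Outer `except TypeError` matches → `arr.append(66)` → arr = [10, 35, 66].
Result: [10, 35, 66]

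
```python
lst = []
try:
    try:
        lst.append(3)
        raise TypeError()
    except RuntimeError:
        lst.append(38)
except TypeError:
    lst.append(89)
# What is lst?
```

Step-by-step execution trace:
1. Inner try: `lst.append(3)` → lst = [3].
2. `raise TypeError()` raises TypeError.
3. Inner `except RuntimeError` does not match TypeError; exception propagates to outer try.
4. Outer `except TypeError` matches → `lst.append(89)` → lst = [3, 89].
Result: [3, 89]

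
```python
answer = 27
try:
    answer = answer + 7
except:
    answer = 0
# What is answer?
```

Step-by-step execution trace:
1. answer starts at 27.
2. try: `answer = answer + 7` → answer = 34. No exception raised.
3. `except` is skipped.
Result: 34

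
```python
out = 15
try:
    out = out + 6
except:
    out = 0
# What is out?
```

Step-by-step execution trace:
1. out starts at 15.
2. try: `out = out + 6` → out = 21. No exception raised.
3. `except` is skipped.
Result: 21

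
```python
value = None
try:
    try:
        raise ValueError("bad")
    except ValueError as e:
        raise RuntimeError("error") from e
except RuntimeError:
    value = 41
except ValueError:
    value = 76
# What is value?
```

Step-by-step execution trace:
1. Inner try raises ValueError; inner `except ValueError as e` catches it.
2. `raise RuntimeError(...) from e` raises RuntimeError (ValueError is attached as __cause__, but only RuntimeError is active).
3. Outer `except RuntimeError` matches → value = 41.
4. `except ValueError` is not reached.
Result: 41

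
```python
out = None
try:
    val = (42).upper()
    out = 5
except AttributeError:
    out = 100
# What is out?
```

Step-by-step execution trace:
1. `val = (42).upper()` raises AttributeError.
2. `out = 5` is not reached.
3. `except AttributeError` matches → out = 100.
Result: 100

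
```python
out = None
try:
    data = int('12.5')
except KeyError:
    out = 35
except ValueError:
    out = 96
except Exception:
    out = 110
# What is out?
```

Step-by-step execution trace:
1. `data = int('12.5')` raises ValueError.
2. `except KeyError` does not match ValueError; skipped.
3. `except ValueError` matches → out = 96.
4. Remaining except clauses are skipped.
Result: 96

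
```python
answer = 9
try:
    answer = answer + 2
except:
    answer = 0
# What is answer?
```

Step-by-step execution trace:
1. answer starts at 9.
2. try: `answer = answer + 2` → answer = 11. No exception raised.
3. `except` is skipped.
Result: 11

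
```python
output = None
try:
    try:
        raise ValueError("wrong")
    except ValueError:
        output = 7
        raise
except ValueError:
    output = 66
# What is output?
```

Step-by-step execution trace:
1. Inner try: `raise ValueError("wrong")` raises ValueError.
2. Inner `except ValueError` matches → output = 7.
3. bare `raise` re-raises the same ValueError.
4. Outer `except ValueError` matches → output = 66.
Result: 66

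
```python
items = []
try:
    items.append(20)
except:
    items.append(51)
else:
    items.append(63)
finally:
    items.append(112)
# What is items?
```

Step-by-step execution trace:
1. try: `items.append(20)` → items = [20]. No exception raised.
2. `except` is skipped.
3. `else` runs: `items.append(63)` → items = [20, 63].
4. `finally` always runs: `items.append(112)` → items = [20, 63, 112].
Result: [20, 63, 112]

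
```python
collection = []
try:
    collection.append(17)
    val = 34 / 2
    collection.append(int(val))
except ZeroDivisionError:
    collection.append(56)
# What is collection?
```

Step-by-step execution trace:
1. try: `collection.append(17)` → collection = [17].
2. `val = 34 / 2` → val = 17.0. No exception raised.
3. `collection.append(int(val))` → collection = [17, 17].
4. `except ZeroDivisionError` is skipped (no exception was raised).
Result: [17, 17]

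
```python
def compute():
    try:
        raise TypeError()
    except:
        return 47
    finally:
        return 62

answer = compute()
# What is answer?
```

Step-by-step execution trace:
1. `compute()` enters try: `raise TypeError()` raises TypeError.
2. bare `except` matches → `return 47` sets pending return value 47.
3. Before returning, `finally: return 62` runs and overrides the pending return.
4. compute() returns 62 → answer = 62.
Result: 62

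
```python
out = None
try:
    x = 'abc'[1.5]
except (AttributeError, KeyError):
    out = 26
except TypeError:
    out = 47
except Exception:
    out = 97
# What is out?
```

Step-by-step execution trace:
1. `x = 'abc'[1.5]` raises TypeError.
2. `except (AttributeError, KeyError)` does not match TypeError; skipped.
3. `except TypeError` matches (exact type match) → out = 47.
4. `except Exception` is not reached.
Result: 47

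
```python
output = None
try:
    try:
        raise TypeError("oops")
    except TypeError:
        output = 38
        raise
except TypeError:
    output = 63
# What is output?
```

Step-by-step execution trace:
1. Inner try: `raise TypeError("oops")` raises TypeError.
2. Inner `except TypeError` matches → output = 38.
3. bare `raise` re-raises the same TypeError.
4. Outer `except TypeError` matches → output = 63.
Result: 63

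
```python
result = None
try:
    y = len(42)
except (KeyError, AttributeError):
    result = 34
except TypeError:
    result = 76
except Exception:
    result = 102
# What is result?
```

Step-by-step execution trace:
1. `y = len(42)` raises TypeError.
2. `except (KeyError, AttributeError)` does not match TypeError; skipped.
3. `except TypeError` matches (exact type match) → result = 76.
4. `except Exception` is not reached.
Result: 76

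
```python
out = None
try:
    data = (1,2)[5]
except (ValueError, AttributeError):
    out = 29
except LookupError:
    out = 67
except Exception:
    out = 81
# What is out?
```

Step-by-step execution trace:
1. `data = (1,2)[5]` raises IndexError.
2. `except (ValueError, AttributeError)` does not match IndexError; skipped.
3. `except LookupError` matches (IndexError is a subclass of LookupError) → out = 67.
4. `except Exception` is not reached.
Result: 67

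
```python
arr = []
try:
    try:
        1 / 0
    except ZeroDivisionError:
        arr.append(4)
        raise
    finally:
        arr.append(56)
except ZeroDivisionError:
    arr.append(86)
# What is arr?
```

Step-by-step execution trace:
1. Inner try: `1 / 0` raises ZeroDivisionError.
2. Inner `except ZeroDivisionError` matches → `arr.append(4)` → arr = [4].
3. bare `raise` re-raises ZeroDivisionError.
4. Inner `finally` runs during unwinding: `arr.append(56)` → arr = [4, 56].
5. Outer `except ZeroDivisionError` matches → `arr.append(86)` → arr = [4, 56, 86].
Result: [4, 56, 86]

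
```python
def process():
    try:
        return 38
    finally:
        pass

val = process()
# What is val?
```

Step-by-step execution trace:
1. `process()` enters try: `return 38` sets pending return value 38.
2. Before returning, `finally: pass` runs (no effect).
3. process() returns 38 → val = 38.
Result: 38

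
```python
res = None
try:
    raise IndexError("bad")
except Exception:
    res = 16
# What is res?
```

Step-by-step execution trace:
1. `raise IndexError(...)` raises IndexError.
2. `except Exception` matches (IndexError is a subclass of Exception) → res = 16.
Result: 16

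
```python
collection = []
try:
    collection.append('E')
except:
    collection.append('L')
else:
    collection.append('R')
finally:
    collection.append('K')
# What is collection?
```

Step-by-step execution trace:
1. try: `collection.append('E')` → collection = ['E']. No exception raised.
2. `except` is skipped.
3. `else` runs: `collection.append('R')` → collection = ['E', 'R'].
4. `finally` always runs: `collection.append('K')` → collection = ['E', 'R', 'K'].
Result: ['E', 'R', 'K']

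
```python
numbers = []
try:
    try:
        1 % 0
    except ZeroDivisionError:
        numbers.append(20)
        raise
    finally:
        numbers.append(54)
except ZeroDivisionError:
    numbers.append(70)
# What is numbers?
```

Step-by-step execution trace:
1. Inner try: `1 % 0` raises ZeroDivisionError.
2. Inner `except ZeroDivisionError` matches → `numbers.append(20)` → numbers = [20].
3. bare `raise` re-raises ZeroDivisionError.
4. Inner `finally` runs during unwinding: `numbers.append(54)` → numbers = [20, 54].
5. Outer `except ZeroDivisionError` matches → `numbers.append(70)` → numbers = [20, 54, 70].
Result: [20, 54, 70]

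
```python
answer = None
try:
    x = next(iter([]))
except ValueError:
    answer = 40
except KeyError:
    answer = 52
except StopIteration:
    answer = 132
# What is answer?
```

Step-by-step execution trace:
1. `x = next(iter([]))` raises StopIteration.
2. `except ValueError` does not match StopIteration; skipped.
3. `except KeyError` does not match StopIteration; skipped.
4. `except StopIteration` matches → answer = 132.
Result: 132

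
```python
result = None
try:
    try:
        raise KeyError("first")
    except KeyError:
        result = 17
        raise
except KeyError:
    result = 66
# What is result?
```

Step-by-step execution trace:
1. Inner try: `raise KeyError("first")` raises KeyError.
2. Inner `except KeyError` matches → result = 17.
3. bare `raise` re-raises the same KeyError.
4. Outer `except KeyError` matches → result = 66.
Result: 66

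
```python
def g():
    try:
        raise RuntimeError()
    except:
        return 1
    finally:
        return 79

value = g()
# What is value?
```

Step-by-step execution trace:
1. `g()` enters try: `raise RuntimeError()` raises RuntimeError.
2. bare `except` matches → `return 1` sets pending return value 1.
3. Before returning, `finally: return 79` runs and overrides the pending return.
4. g() returns 79 → value = 79.
Result: 79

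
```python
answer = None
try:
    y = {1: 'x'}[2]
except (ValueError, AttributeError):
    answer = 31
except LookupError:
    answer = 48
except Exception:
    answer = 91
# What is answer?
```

Step-by-step execution trace:
1. `y = {1: 'x'}[2]` raises KeyError.
2. `except (ValueError, AttributeError)` does not match KeyError; skipped.
3. `except LookupError` matches (KeyError is a subclass of LookupError) → answer = 48.
4. `except Exception` is not reached.
Result: 48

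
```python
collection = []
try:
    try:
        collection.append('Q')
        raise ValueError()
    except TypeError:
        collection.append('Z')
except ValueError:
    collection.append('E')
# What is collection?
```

Step-by-step execution trace:
1. Inner try: `collection.append('Q')` → collection = ['Q'].
2. `raise ValueError()` raises ValueError.
3. Inner `except TypeError` does not match ValueError; exception propagates to outer try.
4. Outer `except ValueError` matches → `collection.append('E')` → collection = ['Q', 'E'].
Result: ['Q', 'E']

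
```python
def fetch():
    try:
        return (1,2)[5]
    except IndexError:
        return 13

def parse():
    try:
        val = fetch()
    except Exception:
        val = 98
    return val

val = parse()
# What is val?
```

Step-by-step execution trace:
1. `parse()` calls `fetch()`.
2. In fetch: `(1,2)[5]` raises IndexError; `except IndexError` catches it → returns 13.
3. In parse: `val = fetch()` → val = 13. No exception reaches parse.
4. `except Exception` is skipped; parse returns 13.
5. val = 13.
Result: 13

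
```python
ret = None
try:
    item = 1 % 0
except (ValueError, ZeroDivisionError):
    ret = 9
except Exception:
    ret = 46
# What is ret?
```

Step-by-step execution trace:
1. `item = 1 % 0` raises ZeroDivisionError.
2. `except (ValueError, ZeroDivisionError)` matches (ZeroDivisionError is in the tuple) → ret = 9.
3. `except Exception` is not reached.
Result: 9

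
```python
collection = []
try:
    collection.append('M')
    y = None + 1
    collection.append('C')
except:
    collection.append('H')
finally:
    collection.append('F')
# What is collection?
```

Step-by-step execution trace:
1. try: `collection.append('M')` → collection = ['M'].
2. `y = None + 1` raises TypeError; `collection.append('C')` is not reached.
3. bare `except` matches → `collection.append('H')` → collection = ['M', 'H'].
4. finally always runs: `collection.append('F')` → collection = ['M', 'H', 'F'].
Result: ['M', 'H', 'F']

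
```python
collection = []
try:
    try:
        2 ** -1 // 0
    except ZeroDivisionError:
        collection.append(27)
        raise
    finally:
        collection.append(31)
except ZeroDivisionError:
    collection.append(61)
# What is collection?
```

Step-by-step execution trace:
1. Inner try: `2 ** -1 // 0` raises ZeroDivisionError.
2. Inner `except ZeroDivisionError` matches → `collection.append(27)` → collection = [27].
3. bare `raise` re-raises ZeroDivisionError.
4. Inner `finally` runs during unwinding: `collection.append(31)` → collection = [27, 31].
5. Outer `except ZeroDivisionError` matches → `collection.append(61)` → collection = [27, 31, 61].
Result: [27, 31, 61]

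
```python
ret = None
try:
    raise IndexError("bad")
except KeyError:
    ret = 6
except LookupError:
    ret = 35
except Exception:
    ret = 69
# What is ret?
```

Step-by-step execution trace:
1. `raise IndexError(...)` raises IndexError.
2. `except KeyError` does not match (IndexError is not a subclass of KeyError); skipped.
3. `except LookupError` matches (IndexError is a subclass of LookupError) → ret = 35.
4. `except Exception` is not reached.
Result: 35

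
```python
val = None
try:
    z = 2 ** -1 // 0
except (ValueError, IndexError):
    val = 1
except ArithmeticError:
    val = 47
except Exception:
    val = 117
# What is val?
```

Step-by-step execution trace:
1. `z = 2 ** -1 // 0` raises ZeroDivisionError.
2. `except (ValueError, IndexError)` does not match ZeroDivisionError; skipped.
3. `except ArithmeticError` matches (ZeroDivisionError is a subclass of ArithmeticError) → val = 47.
4. `except Exception` is not reached.
Result: 47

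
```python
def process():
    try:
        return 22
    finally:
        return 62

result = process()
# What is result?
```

Step-by-step execution trace:
1. `process()` enters try: `return 22` sets pending return value 22.
2. Before returning, `finally: return 62` runs and overrides the pending return.
3. process() returns 62 → result = 62.
Result: 62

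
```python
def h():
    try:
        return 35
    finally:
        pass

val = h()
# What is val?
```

Step-by-step execution trace:
1. `h()` enters try: `return 35` sets pending return value 35.
2. Before returning, `finally: pass` runs (no effect).
3. h() returns 35 → val = 35.
Result: 35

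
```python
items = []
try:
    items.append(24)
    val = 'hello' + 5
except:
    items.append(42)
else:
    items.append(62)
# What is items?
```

Step-by-step execution trace:
1. try: `items.append(24)` → items = [24].
2. `val = 'hello' + 5` raises TypeError.
3. bare `except` matches → `items.append(42)` → items = [24, 42].
4. `else` is skipped (an exception was raised).
Result: [24, 42]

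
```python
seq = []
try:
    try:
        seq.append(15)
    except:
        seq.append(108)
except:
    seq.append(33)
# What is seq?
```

Step-by-step execution trace:
1. Inner try: `seq.append(15)` → seq = [15]. No exception raised.
2. Inner `except` is skipped.
3. Inner try completes normally; outer `except` is skipped.
Result: [15]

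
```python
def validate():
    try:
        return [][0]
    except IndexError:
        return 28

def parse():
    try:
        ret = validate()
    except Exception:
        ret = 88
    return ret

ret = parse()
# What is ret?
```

Step-by-step execution trace:
1. `parse()` calls `validate()`.
2. In validate: `[][0]` raises IndexError; `except IndexError` catches it → returns 28.
3. In parse: `ret = validate()` → ret = 28. No exception reaches parse.
4. `except Exception` is skipped; parse returns 28.
5. ret = 28.
Result: 28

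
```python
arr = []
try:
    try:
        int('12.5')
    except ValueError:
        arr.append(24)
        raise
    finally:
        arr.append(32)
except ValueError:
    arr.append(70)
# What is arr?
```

Step-by-step execution trace:
1. Inner try: `int('12.5')` raises ValueError.
2. Inner `except ValueError` matches → `arr.append(24)` → arr = [24].
3. bare `raise` re-raises ValueError.
4. Inner `finally` runs during unwinding: `arr.append(32)` → arr = [24, 32].
5. Outer `except ValueError` matches → `arr.append(70)` → arr = [24, 32, 70].
Result: [24, 32, 70]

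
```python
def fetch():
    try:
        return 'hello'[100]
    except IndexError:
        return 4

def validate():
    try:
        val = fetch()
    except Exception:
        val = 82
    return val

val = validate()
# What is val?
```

Step-by-step execution trace:
1. `validate()` calls `fetch()`.
2. In fetch: `'hello'[100]` raises IndexError; `except IndexError` catches it → returns 4.
3. In validate: `val = fetch()` → val = 4. No exception reaches validate.
4. `except Exception` is skipped; validate returns 4.
5. val = 4.
Result: 4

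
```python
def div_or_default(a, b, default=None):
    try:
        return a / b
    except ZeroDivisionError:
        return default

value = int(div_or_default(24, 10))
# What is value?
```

Step-by-step execution trace:
1. `div_or_default(24, 10)` enters try: `return 24 / 10` → returns 2.4. No exception raised.
2. `except ZeroDivisionError` is skipped.
3. `int(2.4)` → 2 → value = 2.
Result: 2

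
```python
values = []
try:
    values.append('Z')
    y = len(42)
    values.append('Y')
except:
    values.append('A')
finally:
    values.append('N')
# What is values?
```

Step-by-step execution trace:
1. try: `values.append('Z')` → values = ['Z'].
2. `y = len(42)` raises TypeError; `values.append('Y')` is not reached.
3. bare `except` matches → `values.append('A')` → values = ['Z', 'A'].
4. finally always runs: `values.append('N')` → values = ['Z', 'A', 'N'].
Result: ['Z', 'A', 'N']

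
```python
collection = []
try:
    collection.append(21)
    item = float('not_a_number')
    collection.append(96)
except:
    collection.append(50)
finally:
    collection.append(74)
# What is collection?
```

Step-by-step execution trace:
1. try: `collection.append(21)` → collection = [21].
2. `item = float('not_a_number')` raises ValueError; `collection.append(96)` is not reached.
3. bare `except` matches → `collection.append(50)` → collection = [21, 50].
4. finally always runs: `collection.append(74)` → collection = [21, 50, 74].
Result: [21, 50, 74]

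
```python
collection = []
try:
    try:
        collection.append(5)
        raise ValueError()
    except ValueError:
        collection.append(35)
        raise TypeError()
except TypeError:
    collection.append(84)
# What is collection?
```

Step-by-step execution trace:
1. Inner try: `collection.append(5)` → collection = [5].
2. `raise ValueError()` raises ValueError.
3. Inner `except ValueError` matches → `collection.append(35)` → collection = [5, 35].
4. `raise TypeError()` raises TypeError; propagates to outer try.
5. Outer `except TypeError` matches → `collection.append(84)` → collection = [5, 35, 84].
Result: [5, 35, 84]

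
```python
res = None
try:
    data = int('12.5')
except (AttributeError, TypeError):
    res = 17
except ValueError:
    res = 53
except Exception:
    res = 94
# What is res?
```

Step-by-step execution trace:
1. `data = int('12.5')` raises ValueError.
2. `except (AttributeError, TypeError)` does not match ValueError; skipped.
3. `except ValueError` matches (exact type match) → res = 53.
4. `except Exception` is not reached.
Result: 53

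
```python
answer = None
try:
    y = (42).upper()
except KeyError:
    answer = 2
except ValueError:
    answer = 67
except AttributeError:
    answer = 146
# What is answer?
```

Step-by-step execution trace:
1. `y = (42).upper()` raises AttributeError.
2. `except KeyError` does not match AttributeError; skipped.
3. `except ValueError` does not match AttributeError; skipped.
4. `except AttributeError` matches → answer = 146.
Result: 146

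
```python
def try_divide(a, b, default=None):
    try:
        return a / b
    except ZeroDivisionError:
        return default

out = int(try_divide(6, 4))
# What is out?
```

Step-by-step execution trace:
1. `try_divide(6, 4)` enters try: `return 6 / 4` → returns 1.5. No exception raised.
2. `except ZeroDivisionError` is skipped.
3. `int(1.5)` → 1 → out = 1.
Result: 1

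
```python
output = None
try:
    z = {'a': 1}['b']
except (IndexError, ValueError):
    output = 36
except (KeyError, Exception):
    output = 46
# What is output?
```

Step-by-step execution trace:
1. `z = {'a': 1}['b']` raises KeyError.
2. `except (IndexError, ValueError)` does not match KeyError; skipped.
3. `except (KeyError, Exception)` matches (KeyError is in the tuple) → output = 46.
Result: 46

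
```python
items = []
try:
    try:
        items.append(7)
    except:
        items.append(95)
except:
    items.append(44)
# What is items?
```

Step-by-step execution trace:
1. Inner try: `items.append(7)` → items = [7]. No exception raised.
2. Inner `except` is skipped.
3. Inner try completes normally; outer `except` is skipped.
Result: [7]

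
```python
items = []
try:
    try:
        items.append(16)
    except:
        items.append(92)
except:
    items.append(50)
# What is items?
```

Step-by-step execution trace:
1. Inner try: `items.append(16)` → items = [16]. No exception raised.
2. Inner `except` is skipped.
3. Inner try completes normally; outer `except` is skipped.
Result: [16]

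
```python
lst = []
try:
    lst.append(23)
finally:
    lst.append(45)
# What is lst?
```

Step-by-step execution trace:
1. try: `lst.append(23)` → lst = [23].
2. The try body completes without raising.
3. finally always runs: `lst.append(45)` → lst = [23, 45].
Result: [23, 45]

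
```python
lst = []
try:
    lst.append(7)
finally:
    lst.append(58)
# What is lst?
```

Step-by-step execution trace:
1. try: `lst.append(7)` → lst = [7].
2. The try body completes without raising.
3. finally always runs: `lst.append(58)` → lst = [7, 58].
Result: [7, 58]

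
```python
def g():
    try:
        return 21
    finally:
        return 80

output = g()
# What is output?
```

Step-by-step execution trace:
1. `g()` enters try: `return 21` sets pending return value 21.
2. Before returning, `finally: return 80` runs and overrides the pending return.
3. g() returns 80 → output = 80.
Result: 80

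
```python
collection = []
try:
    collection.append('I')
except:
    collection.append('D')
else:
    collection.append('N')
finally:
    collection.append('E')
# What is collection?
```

Step-by-step execution trace:
1. try: `collection.append('I')` → collection = ['I']. No exception raised.
2. `except` is skipped.
3. `else` runs: `collection.append('N')` → collection = ['I', 'N'].
4. `finally` always runs: `collection.append('E')` → collection = ['I', 'N', 'E'].
Result: ['I', 'N', 'E']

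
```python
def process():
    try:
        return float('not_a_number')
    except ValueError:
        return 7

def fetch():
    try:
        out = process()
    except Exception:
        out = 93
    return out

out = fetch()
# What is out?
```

Step-by-step execution trace:
1. `fetch()` calls `process()`.
2. In process: `float('not_a_number')` raises ValueError; `except ValueError` catches it → returns 7.
3. In fetch: `out = process()` → out = 7. No exception reaches fetch.
4. `except Exception` is skipped; fetch returns 7.
5. out = 7.
Result: 7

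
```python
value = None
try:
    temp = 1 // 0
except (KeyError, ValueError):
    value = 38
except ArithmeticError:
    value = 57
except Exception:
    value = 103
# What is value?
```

Step-by-step execution trace:
1. `temp = 1 // 0` raises ZeroDivisionError.
2. `except (KeyError, ValueError)` does not match ZeroDivisionError; skipped.
3. `except ArithmeticError` matches (ZeroDivisionError is a subclass of ArithmeticError) → value = 57.
4. `except Exception` is not reached.
Result: 57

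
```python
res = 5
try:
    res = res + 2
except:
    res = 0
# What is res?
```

Step-by-step execution trace:
1. res starts at 5.
2. try: `res = res + 2` → res = 7. No exception raised.
3. `except` is skipped.
Result: 7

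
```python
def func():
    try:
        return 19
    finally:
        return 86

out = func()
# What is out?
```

Step-by-step execution trace:
1. `func()` enters try: `return 19` sets pending return value 19.
2. Before returning, `finally: return 86` runs and overrides the pending return.
3. func() returns 86 → out = 86.
Result: 86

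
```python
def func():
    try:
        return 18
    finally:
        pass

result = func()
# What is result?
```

Step-by-step execution trace:
1. `func()` enters try: `return 18` sets pending return value 18.
2. Before returning, `finally: pass` runs (no effect).
3. func() returns 18 → result = 18.
Result: 18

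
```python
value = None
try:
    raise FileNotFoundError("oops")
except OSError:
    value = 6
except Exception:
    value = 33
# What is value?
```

Step-by-step execution trace:
1. `raise FileNotFoundError(...)` raises FileNotFoundError.
2. `except OSError` matches (FileNotFoundError is a subclass of OSError) → value = 6.
3. `except Exception` is not reached.
Result: 6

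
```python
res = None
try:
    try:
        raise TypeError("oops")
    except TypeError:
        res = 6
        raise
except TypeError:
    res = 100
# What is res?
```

Step-by-step execution trace:
1. Inner try: `raise TypeError("oops")` raises TypeError.
2. Inner `except TypeError` matches → res = 6.
3. bare `raise` re-raises the same TypeError.
4. Outer `except TypeError` matches → res = 100.
Result: 100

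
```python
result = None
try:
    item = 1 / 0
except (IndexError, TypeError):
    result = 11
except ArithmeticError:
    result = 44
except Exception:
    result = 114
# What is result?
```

Step-by-step execution trace:
1. `item = 1 / 0` raises ZeroDivisionError.
2. `except (IndexError, TypeError)` does not match ZeroDivisionError; skipped.
3. `except ArithmeticError` matches (ZeroDivisionError is a subclass of ArithmeticError) → result = 44.
4. `except Exception` is not reached.
Result: 44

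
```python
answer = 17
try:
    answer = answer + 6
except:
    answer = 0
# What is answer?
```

Step-by-step execution trace:
1. answer starts at 17.
2. try: `answer = answer + 6` → answer = 23. No exception raised.
3. `except` is skipped.
Result: 23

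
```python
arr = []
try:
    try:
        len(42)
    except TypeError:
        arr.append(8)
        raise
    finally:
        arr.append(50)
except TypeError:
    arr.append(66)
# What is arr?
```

Step-by-step execution trace:
1. Inner try: `len(42)` raises TypeError.
2. Inner `except TypeError` matches → `arr.append(8)` → arr = [8].
3. bare `raise` re-raises TypeError.
4. Inner `finally` runs during unwinding: `arr.append(50)` → arr = [8, 50].
5. Outer `except TypeError` matches → `arr.append(66)` → arr = [8, 50, 66].
Result: [8, 50, 66]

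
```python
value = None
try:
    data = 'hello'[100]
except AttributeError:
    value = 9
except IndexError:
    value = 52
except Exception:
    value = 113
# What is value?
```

Step-by-step execution trace:
1. `data = 'hello'[100]` raises IndexError.
2. `except AttributeError` does not match IndexError; skipped.
3. `except IndexError` matches → value = 52.
4. Remaining except clauses are skipped.
Result: 52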